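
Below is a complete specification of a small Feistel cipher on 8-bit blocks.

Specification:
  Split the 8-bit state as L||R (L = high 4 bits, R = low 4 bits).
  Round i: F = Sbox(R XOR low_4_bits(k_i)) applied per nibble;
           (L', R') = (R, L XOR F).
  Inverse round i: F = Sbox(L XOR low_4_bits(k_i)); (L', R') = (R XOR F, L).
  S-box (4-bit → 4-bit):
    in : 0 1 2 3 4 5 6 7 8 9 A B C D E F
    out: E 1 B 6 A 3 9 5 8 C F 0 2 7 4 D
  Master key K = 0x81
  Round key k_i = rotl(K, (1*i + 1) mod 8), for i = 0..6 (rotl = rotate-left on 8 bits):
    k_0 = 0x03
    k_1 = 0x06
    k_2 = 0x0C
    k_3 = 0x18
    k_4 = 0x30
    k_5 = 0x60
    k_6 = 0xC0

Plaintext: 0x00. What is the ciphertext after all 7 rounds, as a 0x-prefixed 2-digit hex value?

s_0 = plaintext = 0x00
s_1 = Round(s_0, k_0) = 0x06
s_2 = Round(s_1, k_1) = 0x6E
s_3 = Round(s_2, k_2) = 0xED
s_4 = Round(s_3, k_3) = 0xDD
s_5 = Round(s_4, k_4) = 0xDA
s_6 = Round(s_5, k_5) = 0xA2
s_7 = Round(s_6, k_6) = 0x21

0x21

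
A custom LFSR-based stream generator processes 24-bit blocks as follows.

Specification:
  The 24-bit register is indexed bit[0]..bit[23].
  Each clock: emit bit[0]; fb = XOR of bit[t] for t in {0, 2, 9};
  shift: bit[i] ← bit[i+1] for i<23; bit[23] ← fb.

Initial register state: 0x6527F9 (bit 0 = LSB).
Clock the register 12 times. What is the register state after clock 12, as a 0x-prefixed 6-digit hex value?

0xC94652

reg_0 = 0x6527F9
clock 1: out=1, reg = 0x3293FC
clock 2: out=0, reg = 0x1949FE
clock 3: out=0, reg = 0x8CA4FF
clock 4: out=1, reg = 0x46527F
clock 5: out=1, reg = 0xA3293F
clock 6: out=1, reg = 0x51949F
clock 7: out=1, reg = 0x28CA4F
clock 8: out=1, reg = 0x946527
clock 9: out=1, reg = 0x4A3293
clock 10: out=1, reg = 0x251949
clock 11: out=1, reg = 0x928CA4
clock 12: out=0, reg = 0xC94652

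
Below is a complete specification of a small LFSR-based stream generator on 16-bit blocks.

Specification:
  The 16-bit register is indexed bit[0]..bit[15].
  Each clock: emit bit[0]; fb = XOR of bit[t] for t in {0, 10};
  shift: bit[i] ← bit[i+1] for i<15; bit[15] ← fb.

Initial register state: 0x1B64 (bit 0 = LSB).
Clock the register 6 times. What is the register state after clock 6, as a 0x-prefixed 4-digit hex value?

reg_0 = 0x1B64
clock 1: out=0, reg = 0x0DB2
clock 2: out=0, reg = 0x86D9
clock 3: out=1, reg = 0x436C
clock 4: out=0, reg = 0x21B6
clock 5: out=0, reg = 0x10DB
clock 6: out=1, reg = 0x886D

0x886D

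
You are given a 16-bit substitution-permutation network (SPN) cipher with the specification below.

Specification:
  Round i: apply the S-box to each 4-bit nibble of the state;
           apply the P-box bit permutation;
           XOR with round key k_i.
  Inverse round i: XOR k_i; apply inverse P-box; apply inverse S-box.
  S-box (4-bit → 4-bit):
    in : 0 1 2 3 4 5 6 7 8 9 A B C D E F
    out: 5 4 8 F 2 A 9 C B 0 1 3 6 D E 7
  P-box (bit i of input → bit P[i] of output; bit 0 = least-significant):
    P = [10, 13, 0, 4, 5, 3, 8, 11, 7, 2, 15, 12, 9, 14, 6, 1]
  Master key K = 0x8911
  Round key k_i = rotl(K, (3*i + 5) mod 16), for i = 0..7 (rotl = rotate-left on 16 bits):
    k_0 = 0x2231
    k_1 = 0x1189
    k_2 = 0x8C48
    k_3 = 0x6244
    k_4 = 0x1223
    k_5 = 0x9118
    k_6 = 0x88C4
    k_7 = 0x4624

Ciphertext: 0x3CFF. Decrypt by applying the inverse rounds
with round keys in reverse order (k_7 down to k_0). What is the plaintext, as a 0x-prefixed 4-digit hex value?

s_0 = ciphertext = 0x3CFF
s_1 = InvRound(s_0, k_7) = 0x365E
s_2 = InvRound(s_1, k_6) = 0x6D58
s_3 = InvRound(s_2, k_5) = 0xC72B
s_4 = InvRound(s_3, k_4) = 0x47CA
s_5 = InvRound(s_4, k_3) = 0x2BCB
s_6 = InvRound(s_5, k_2) = 0x601F
s_7 = InvRound(s_6, k_1) = 0x5815
s_8 = InvRound(s_7, k_0) = 0xB564

0xB564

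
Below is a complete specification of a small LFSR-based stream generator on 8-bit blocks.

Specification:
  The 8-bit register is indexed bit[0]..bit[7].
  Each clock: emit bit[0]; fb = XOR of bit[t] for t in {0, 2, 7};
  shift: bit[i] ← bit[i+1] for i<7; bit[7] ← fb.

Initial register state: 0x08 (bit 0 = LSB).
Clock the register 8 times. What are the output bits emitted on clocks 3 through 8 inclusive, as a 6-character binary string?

reg_0 = 0x08
clock 1: out=0, reg = 0x04
clock 2: out=0, reg = 0x82
clock 3: out=0, reg = 0xC1
clock 4: out=1, reg = 0x60
clock 5: out=0, reg = 0x30
clock 6: out=0, reg = 0x18
clock 7: out=0, reg = 0x0C
clock 8: out=0, reg = 0x86

010000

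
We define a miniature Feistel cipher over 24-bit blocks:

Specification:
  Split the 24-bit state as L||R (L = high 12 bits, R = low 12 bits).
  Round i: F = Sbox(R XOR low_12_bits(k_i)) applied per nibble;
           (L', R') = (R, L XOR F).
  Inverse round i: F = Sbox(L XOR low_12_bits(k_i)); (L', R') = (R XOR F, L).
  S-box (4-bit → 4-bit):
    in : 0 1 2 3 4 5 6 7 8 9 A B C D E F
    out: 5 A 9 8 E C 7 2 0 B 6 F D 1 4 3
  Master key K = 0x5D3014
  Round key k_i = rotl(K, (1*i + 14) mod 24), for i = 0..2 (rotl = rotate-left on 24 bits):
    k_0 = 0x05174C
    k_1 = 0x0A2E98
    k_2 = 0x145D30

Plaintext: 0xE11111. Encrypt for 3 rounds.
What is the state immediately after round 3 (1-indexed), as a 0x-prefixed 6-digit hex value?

0x3F1D0A

s_0 = plaintext = 0xE11111
s_1 = Round(s_0, k_0) = 0x1119D0
s_2 = Round(s_1, k_1) = 0x9D03F1
s_3 = Round(s_2, k_2) = 0x3F1D0A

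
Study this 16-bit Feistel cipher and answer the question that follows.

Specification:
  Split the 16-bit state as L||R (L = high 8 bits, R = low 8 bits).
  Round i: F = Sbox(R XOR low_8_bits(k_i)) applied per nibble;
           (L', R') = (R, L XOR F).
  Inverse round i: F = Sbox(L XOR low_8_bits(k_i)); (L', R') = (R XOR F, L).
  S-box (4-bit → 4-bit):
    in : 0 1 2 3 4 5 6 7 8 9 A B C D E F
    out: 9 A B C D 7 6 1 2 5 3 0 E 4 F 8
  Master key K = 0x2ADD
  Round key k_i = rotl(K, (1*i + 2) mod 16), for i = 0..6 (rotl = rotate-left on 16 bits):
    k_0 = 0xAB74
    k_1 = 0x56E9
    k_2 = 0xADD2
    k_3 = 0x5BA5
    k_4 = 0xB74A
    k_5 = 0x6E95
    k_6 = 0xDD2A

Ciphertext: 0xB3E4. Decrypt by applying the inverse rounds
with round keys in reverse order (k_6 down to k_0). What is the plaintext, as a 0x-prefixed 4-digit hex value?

0x7F32

s_0 = ciphertext = 0xB3E4
s_1 = InvRound(s_0, k_6) = 0xB1B3
s_2 = InvRound(s_1, k_5) = 0x0EB1
s_3 = InvRound(s_2, k_4) = 0x6C0E
s_4 = InvRound(s_3, k_3) = 0xEB6C
s_5 = InvRound(s_4, k_2) = 0xA9EB
s_6 = InvRound(s_5, k_1) = 0x32A9
s_7 = InvRound(s_6, k_0) = 0x7F32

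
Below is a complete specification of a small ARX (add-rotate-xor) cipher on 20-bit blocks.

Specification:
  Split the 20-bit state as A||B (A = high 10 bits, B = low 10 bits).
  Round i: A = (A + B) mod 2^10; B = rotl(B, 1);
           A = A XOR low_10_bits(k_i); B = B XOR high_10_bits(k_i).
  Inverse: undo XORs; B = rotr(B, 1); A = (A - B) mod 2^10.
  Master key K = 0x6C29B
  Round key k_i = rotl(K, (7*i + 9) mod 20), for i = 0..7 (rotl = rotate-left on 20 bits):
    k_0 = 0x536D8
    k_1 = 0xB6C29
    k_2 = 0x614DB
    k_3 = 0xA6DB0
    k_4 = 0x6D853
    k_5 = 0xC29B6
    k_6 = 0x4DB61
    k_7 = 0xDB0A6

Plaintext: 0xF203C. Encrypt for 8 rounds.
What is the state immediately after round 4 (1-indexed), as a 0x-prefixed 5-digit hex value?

s_0 = plaintext = 0xF203C
s_1 = Round(s_0, k_0) = 0xB7135
s_2 = Round(s_1, k_1) = 0x0E0B1
s_3 = Round(s_2, k_2) = 0x0C8E7
s_4 = Round(s_3, k_3) = 0x2A755
s_5 = Round(s_4, k_4) = 0xEB71D
s_6 = Round(s_5, k_5) = 0xDF131
s_7 = Round(s_6, k_6) = 0xF3354
s_8 = Round(s_7, k_7) = 0xE19C5

0x2A755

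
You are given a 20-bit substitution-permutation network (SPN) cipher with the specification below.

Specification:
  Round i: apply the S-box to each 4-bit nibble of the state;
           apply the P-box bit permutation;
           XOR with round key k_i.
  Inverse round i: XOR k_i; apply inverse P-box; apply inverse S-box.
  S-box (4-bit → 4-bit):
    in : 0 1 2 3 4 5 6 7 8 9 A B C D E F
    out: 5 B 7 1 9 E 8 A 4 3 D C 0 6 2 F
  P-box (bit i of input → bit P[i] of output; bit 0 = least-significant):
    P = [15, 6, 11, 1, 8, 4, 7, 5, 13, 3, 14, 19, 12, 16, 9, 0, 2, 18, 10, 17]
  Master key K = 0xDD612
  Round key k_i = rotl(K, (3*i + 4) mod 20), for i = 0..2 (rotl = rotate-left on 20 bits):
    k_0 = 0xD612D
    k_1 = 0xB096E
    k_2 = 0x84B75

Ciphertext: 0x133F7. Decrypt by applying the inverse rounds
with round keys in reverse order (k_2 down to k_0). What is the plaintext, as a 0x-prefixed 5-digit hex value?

s_0 = ciphertext = 0x133F7
s_1 = InvRound(s_0, k_2) = 0xC9A8B
s_2 = InvRound(s_1, k_1) = 0x1FCA9
s_3 = InvRound(s_2, k_0) = 0x23600

0x23600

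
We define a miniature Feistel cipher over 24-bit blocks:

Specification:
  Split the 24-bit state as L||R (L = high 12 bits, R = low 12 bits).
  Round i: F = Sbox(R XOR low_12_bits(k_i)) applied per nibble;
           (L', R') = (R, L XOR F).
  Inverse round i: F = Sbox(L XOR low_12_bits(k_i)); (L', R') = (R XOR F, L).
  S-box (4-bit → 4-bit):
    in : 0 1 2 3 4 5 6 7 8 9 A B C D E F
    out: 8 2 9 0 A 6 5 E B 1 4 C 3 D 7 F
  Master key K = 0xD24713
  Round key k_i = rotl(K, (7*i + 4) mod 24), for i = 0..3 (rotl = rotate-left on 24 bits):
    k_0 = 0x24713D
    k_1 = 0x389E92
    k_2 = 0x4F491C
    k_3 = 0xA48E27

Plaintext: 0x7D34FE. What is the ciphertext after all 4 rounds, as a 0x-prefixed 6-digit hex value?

s_0 = plaintext = 0x7D34FE
s_1 = Round(s_0, k_0) = 0x4FE1E3
s_2 = Round(s_1, k_1) = 0x1E3B1C
s_3 = Round(s_2, k_2) = 0xB1C86B
s_4 = Round(s_3, k_3) = 0x86BEBF

0x86BEBF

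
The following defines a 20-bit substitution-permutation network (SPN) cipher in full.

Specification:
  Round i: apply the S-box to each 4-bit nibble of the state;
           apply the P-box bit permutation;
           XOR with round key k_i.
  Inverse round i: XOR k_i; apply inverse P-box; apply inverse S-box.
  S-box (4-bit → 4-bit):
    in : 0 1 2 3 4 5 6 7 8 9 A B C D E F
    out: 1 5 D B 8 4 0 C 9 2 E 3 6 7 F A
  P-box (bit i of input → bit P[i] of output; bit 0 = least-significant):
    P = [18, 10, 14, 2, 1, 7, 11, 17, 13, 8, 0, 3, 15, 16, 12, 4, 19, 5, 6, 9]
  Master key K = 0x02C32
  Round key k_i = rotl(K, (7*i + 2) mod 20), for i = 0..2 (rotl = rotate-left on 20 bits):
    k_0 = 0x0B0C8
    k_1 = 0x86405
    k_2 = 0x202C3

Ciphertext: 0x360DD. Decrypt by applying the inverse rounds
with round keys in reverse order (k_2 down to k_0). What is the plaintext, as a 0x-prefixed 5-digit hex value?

0x781B9

s_0 = ciphertext = 0x360DD
s_1 = InvRound(s_0, k_2) = 0x4F807
s_2 = InvRound(s_1, k_1) = 0x0161B
s_3 = InvRound(s_2, k_0) = 0x781B9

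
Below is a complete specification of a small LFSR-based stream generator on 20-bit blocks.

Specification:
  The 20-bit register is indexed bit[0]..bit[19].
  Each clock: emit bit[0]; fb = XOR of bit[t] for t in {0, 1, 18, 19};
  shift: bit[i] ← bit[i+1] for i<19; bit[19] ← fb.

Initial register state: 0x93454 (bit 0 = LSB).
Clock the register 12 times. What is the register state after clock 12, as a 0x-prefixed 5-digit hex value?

reg_0 = 0x93454
clock 1: out=0, reg = 0xC9A2A
clock 2: out=0, reg = 0xE4D15
clock 3: out=1, reg = 0xF268A
clock 4: out=0, reg = 0xF9345
clock 5: out=1, reg = 0xFC9A2
clock 6: out=0, reg = 0xFE4D1
clock 7: out=1, reg = 0xFF268
clock 8: out=0, reg = 0x7F934
clock 9: out=0, reg = 0xBFC9A
clock 10: out=0, reg = 0x5FE4D
clock 11: out=1, reg = 0x2FF26
clock 12: out=0, reg = 0x97F93

0x97F93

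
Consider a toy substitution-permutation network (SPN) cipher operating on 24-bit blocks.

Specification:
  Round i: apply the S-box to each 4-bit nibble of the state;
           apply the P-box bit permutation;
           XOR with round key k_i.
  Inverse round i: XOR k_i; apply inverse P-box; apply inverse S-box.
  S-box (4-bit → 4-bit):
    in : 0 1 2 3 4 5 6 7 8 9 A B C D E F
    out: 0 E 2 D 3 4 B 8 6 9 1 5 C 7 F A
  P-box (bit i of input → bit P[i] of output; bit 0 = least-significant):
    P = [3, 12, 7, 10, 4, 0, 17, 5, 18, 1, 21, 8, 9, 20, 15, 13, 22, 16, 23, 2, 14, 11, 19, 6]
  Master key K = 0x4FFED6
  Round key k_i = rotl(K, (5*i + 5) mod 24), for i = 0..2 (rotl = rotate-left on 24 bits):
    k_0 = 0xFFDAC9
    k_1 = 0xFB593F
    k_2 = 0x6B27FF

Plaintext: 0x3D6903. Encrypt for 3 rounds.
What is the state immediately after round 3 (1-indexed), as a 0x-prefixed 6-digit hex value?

s_0 = plaintext = 0x3D6903
s_1 = Round(s_0, k_0) = 0x22BD01
s_2 = Round(s_1, k_1) = 0xDEC7BD
s_3 = Round(s_2, k_2) = 0xA0DE63

0xA0DE63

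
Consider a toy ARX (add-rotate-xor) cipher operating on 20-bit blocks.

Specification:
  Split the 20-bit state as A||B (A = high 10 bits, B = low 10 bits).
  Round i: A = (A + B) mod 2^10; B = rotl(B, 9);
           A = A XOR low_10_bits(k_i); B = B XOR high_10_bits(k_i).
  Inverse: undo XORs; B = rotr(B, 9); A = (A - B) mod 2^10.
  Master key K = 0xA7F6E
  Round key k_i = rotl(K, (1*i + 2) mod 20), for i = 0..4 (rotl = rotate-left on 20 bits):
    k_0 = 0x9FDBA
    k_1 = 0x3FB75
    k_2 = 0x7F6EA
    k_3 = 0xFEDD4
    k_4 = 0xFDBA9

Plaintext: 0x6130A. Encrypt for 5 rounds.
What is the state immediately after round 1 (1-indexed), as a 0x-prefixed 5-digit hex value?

0x4D3FA

s_0 = plaintext = 0x6130A
s_1 = Round(s_0, k_0) = 0x4D3FA
s_2 = Round(s_1, k_1) = 0x96D03
s_3 = Round(s_2, k_2) = 0x6D37C
s_4 = Round(s_3, k_3) = 0x39245
s_5 = Round(s_4, k_4) = 0x200D4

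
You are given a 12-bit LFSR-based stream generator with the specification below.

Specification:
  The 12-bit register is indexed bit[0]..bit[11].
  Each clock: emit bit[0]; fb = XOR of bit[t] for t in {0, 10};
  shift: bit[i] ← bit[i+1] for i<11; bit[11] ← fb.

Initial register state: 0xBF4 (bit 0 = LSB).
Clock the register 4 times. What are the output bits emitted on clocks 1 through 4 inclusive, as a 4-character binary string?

reg_0 = 0xBF4
clock 1: out=0, reg = 0x5FA
clock 2: out=0, reg = 0xAFD
clock 3: out=1, reg = 0xD7E
clock 4: out=0, reg = 0xEBF

0010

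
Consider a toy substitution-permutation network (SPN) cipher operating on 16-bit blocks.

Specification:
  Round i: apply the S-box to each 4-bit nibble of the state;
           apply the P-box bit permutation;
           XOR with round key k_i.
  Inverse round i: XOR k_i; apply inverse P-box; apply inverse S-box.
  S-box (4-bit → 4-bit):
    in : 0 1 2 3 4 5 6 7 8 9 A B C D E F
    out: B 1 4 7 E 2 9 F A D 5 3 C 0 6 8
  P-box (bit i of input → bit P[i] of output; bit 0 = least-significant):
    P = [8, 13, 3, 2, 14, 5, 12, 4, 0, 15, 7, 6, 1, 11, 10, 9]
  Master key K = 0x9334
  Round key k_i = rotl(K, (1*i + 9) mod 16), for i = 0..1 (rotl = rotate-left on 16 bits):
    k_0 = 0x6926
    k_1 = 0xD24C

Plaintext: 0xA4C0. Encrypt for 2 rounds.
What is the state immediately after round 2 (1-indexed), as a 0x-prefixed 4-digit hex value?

0xF398

s_0 = plaintext = 0xA4C0
s_1 = Round(s_0, k_0) = 0xDCF0
s_2 = Round(s_1, k_1) = 0xF398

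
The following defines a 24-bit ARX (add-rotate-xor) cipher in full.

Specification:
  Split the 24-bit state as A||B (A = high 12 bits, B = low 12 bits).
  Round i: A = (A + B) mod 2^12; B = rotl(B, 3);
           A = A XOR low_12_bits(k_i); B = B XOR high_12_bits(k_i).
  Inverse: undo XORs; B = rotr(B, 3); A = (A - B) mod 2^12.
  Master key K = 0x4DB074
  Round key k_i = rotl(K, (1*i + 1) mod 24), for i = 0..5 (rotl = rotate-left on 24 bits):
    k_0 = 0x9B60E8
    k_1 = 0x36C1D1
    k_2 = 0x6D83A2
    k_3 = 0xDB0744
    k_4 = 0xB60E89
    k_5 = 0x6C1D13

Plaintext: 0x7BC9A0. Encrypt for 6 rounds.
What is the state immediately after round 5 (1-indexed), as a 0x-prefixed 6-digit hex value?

s_0 = plaintext = 0x7BC9A0
s_1 = Round(s_0, k_0) = 0x1B44B2
s_2 = Round(s_1, k_1) = 0x7B76FE
s_3 = Round(s_2, k_2) = 0xD1712B
s_4 = Round(s_3, k_3) = 0x9064E8
s_5 = Round(s_4, k_4) = 0x367C22
s_6 = Round(s_5, k_5) = 0x29A7D7

0x367C22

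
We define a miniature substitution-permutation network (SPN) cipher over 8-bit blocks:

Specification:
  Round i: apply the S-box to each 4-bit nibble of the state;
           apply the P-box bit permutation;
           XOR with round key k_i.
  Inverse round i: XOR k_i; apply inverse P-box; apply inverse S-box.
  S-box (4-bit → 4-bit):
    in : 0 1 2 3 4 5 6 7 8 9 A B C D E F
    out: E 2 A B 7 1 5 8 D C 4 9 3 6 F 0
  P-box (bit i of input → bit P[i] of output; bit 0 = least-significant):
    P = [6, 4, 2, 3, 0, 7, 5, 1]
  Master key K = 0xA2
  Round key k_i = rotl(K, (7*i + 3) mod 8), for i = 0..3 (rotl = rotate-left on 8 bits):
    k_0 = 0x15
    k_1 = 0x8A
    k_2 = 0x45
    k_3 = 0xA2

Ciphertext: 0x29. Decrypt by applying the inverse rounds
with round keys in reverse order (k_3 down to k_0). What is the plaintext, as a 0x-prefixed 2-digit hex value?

0xAB

s_0 = ciphertext = 0x29
s_1 = InvRound(s_0, k_3) = 0x37
s_2 = InvRound(s_1, k_2) = 0x9C
s_3 = InvRound(s_2, k_1) = 0x7D
s_4 = InvRound(s_3, k_0) = 0xAB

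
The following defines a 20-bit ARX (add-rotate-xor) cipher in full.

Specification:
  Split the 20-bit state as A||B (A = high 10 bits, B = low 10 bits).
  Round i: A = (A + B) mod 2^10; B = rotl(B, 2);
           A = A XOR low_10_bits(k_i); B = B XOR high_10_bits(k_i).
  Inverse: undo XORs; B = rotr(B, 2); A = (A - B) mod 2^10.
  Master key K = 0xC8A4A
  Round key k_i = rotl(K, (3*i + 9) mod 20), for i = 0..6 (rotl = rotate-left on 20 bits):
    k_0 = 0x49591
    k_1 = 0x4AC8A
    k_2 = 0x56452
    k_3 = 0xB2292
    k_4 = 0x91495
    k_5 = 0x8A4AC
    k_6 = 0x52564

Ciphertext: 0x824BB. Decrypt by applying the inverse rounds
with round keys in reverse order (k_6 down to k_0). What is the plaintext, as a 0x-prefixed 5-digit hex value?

s_0 = ciphertext = 0x824BB
s_1 = InvRound(s_0, k_6) = 0x3C67C
s_2 = InvRound(s_1, k_5) = 0xD2115
s_3 = InvRound(s_2, k_4) = 0xC24D4
s_4 = InvRound(s_3, k_3) = 0x45087
s_5 = InvRound(s_4, k_2) = 0xB3E77
s_6 = InvRound(s_5, k_1) = 0x5B8D7
s_7 = InvRound(s_6, k_0) = 0xA0E7C

0xA0E7C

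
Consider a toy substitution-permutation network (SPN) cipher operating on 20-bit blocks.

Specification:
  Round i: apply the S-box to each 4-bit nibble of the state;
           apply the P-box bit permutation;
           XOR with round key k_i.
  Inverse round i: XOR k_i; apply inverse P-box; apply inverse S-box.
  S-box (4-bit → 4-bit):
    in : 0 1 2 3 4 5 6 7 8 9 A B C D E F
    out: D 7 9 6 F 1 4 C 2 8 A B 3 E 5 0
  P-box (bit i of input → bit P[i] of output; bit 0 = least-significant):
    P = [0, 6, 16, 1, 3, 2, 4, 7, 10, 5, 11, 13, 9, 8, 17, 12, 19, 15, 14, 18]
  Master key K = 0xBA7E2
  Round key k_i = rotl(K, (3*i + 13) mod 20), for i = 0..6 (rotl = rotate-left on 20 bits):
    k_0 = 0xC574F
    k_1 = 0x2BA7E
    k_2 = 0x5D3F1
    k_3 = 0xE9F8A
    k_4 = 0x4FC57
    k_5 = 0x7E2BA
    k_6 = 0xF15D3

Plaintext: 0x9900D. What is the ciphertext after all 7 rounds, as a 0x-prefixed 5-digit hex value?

s_0 = plaintext = 0x9900D
s_1 = Round(s_0, k_0) = 0x96B95
s_2 = Round(s_1, k_1) = 0x49EDF
s_3 = Round(s_2, k_2) = 0x90F65
s_4 = Round(s_3, k_3) = 0x88D9B
s_5 = Round(s_4, k_4) = 0x455B4
s_6 = Round(s_5, k_5) = 0xA2475
s_7 = Round(s_6, k_6) = 0xBAB62

0xBAB62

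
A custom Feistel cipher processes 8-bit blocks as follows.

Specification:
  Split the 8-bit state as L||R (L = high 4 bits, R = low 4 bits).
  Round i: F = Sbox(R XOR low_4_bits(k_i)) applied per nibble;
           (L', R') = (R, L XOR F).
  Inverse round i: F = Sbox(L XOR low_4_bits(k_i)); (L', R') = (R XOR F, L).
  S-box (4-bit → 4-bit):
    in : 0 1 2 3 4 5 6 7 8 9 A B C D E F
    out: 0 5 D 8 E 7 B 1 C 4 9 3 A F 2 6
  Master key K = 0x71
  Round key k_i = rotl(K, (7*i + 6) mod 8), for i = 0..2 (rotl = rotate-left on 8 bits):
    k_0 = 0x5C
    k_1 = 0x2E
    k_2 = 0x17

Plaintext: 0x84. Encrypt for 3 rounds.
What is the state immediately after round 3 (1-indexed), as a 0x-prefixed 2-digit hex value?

s_0 = plaintext = 0x84
s_1 = Round(s_0, k_0) = 0x44
s_2 = Round(s_1, k_1) = 0x4D
s_3 = Round(s_2, k_2) = 0xDD

0xDD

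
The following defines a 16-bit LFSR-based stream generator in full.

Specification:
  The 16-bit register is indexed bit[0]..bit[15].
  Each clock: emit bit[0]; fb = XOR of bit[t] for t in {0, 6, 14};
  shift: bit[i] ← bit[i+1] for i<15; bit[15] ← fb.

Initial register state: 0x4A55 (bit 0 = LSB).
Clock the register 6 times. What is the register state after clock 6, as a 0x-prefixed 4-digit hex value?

0x6529

reg_0 = 0x4A55
clock 1: out=1, reg = 0xA52A
clock 2: out=0, reg = 0x5295
clock 3: out=1, reg = 0x294A
clock 4: out=0, reg = 0x94A5
clock 5: out=1, reg = 0xCA52
clock 6: out=0, reg = 0x6529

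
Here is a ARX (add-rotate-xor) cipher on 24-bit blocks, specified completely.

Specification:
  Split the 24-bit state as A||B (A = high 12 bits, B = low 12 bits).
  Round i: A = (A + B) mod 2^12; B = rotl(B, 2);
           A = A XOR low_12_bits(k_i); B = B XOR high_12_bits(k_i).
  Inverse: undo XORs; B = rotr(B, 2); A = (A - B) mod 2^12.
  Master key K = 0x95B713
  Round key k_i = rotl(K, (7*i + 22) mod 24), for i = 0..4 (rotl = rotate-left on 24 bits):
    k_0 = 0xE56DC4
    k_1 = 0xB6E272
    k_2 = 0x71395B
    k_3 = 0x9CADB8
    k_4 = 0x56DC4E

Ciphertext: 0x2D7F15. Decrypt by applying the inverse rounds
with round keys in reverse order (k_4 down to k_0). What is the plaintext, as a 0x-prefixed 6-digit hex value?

s_0 = ciphertext = 0x2D7F15
s_1 = InvRound(s_0, k_4) = 0xBFB29E
s_2 = InvRound(s_1, k_3) = 0x36E2D5
s_3 = InvRound(s_2, k_2) = 0x0C4971
s_4 = InvRound(s_3, k_1) = 0x62FC87
s_5 = InvRound(s_4, k_0) = 0x7374B4

0x7374B4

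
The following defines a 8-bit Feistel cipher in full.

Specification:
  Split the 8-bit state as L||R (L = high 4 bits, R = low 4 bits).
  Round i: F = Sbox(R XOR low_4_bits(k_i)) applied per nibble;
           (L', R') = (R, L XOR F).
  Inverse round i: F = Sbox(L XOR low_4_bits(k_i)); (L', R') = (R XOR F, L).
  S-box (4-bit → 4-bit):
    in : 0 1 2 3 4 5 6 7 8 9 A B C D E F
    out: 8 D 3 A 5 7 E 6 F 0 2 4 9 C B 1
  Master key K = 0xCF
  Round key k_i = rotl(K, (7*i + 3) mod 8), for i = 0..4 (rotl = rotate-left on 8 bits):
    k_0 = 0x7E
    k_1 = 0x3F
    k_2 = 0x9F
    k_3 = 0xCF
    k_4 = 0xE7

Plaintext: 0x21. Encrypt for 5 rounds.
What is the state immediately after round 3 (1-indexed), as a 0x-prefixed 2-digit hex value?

s_0 = plaintext = 0x21
s_1 = Round(s_0, k_0) = 0x13
s_2 = Round(s_1, k_1) = 0x38
s_3 = Round(s_2, k_2) = 0x85
s_4 = Round(s_3, k_3) = 0x5A
s_5 = Round(s_4, k_4) = 0xA9

0x85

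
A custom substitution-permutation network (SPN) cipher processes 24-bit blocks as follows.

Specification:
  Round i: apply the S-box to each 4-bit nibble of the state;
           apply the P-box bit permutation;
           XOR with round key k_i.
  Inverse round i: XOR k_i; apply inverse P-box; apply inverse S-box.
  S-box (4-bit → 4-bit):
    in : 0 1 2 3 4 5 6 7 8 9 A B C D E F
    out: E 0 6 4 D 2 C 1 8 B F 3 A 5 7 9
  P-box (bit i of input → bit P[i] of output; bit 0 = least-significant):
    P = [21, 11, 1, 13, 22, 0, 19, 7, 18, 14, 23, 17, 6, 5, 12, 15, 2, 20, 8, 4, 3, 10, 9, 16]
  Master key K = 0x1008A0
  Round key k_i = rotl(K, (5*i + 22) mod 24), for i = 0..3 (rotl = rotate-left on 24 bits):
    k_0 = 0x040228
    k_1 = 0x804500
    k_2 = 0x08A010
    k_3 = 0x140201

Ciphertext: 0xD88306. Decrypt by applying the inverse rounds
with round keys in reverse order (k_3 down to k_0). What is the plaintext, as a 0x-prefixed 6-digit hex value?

s_0 = ciphertext = 0xD88306
s_1 = InvRound(s_0, k_3) = 0x1D8DE3
s_2 = InvRound(s_1, k_2) = 0xC0B7C0
s_3 = InvRound(s_2, k_1) = 0x3145F8
s_4 = InvRound(s_3, k_0) = 0x007B87

0x007B87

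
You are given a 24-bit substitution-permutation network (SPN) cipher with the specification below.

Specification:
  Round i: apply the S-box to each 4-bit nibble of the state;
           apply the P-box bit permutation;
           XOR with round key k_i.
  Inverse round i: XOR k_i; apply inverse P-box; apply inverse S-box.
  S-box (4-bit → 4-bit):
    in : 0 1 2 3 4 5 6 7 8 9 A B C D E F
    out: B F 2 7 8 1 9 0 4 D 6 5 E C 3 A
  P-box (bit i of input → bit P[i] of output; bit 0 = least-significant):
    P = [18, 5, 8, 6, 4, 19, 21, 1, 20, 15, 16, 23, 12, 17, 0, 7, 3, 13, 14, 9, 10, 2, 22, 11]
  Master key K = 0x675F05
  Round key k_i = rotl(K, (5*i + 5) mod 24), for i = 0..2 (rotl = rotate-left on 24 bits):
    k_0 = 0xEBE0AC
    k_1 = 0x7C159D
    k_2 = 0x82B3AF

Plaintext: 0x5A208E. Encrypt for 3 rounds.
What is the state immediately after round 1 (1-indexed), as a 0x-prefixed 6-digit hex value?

s_0 = plaintext = 0x5A208E
s_1 = Round(s_0, k_0) = 0x5D048C
s_2 = Round(s_1, k_1) = 0xDE427D
s_3 = Round(s_2, k_2) = 0xC21A67

0x5D048C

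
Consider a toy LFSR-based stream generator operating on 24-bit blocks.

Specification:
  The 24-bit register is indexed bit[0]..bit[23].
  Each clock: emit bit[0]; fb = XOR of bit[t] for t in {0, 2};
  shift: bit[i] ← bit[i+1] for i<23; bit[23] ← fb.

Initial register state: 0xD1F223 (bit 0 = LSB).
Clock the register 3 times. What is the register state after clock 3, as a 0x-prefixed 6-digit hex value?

0x7A3E44

reg_0 = 0xD1F223
clock 1: out=1, reg = 0xE8F911
clock 2: out=1, reg = 0xF47C88
clock 3: out=0, reg = 0x7A3E44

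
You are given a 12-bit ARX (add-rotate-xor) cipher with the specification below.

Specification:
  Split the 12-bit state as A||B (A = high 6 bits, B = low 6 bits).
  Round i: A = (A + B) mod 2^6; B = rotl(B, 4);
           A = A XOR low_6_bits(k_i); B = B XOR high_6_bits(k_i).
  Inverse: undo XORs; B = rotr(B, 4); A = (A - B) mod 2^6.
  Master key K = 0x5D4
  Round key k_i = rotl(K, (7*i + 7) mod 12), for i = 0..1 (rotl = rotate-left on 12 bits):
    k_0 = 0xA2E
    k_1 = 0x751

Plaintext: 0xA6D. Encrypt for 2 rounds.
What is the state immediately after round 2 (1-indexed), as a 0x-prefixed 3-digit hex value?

0xEA1

s_0 = plaintext = 0xA6D
s_1 = Round(s_0, k_0) = 0xE33
s_2 = Round(s_1, k_1) = 0xEA1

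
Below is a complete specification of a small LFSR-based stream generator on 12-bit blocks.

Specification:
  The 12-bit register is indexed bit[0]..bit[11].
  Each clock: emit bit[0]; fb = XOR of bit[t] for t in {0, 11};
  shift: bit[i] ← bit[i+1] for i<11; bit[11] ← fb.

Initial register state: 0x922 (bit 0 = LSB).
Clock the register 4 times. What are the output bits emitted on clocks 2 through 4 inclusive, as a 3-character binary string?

100

reg_0 = 0x922
clock 1: out=0, reg = 0xC91
clock 2: out=1, reg = 0x648
clock 3: out=0, reg = 0x324
clock 4: out=0, reg = 0x192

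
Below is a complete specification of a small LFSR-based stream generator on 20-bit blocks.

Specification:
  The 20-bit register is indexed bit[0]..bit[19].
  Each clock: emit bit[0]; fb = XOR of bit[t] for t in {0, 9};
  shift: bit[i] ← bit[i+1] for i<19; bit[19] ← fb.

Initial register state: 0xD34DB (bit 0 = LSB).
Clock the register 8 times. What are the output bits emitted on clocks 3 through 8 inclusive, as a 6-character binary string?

011011

reg_0 = 0xD34DB
clock 1: out=1, reg = 0xE9A6D
clock 2: out=1, reg = 0x74D36
clock 3: out=0, reg = 0x3A69B
clock 4: out=1, reg = 0x1D34D
clock 5: out=1, reg = 0x0E9A6
clock 6: out=0, reg = 0x074D3
clock 7: out=1, reg = 0x83A69
clock 8: out=1, reg = 0x41D34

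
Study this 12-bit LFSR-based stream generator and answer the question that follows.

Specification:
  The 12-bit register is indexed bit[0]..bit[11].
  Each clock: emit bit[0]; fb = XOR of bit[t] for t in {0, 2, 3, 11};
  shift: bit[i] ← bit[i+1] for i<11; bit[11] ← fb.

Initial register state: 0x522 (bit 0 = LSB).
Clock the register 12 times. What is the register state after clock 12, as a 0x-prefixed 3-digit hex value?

0x7BA

reg_0 = 0x522
clock 1: out=0, reg = 0x291
clock 2: out=1, reg = 0x948
clock 3: out=0, reg = 0x4A4
clock 4: out=0, reg = 0xA52
clock 5: out=0, reg = 0xD29
clock 6: out=1, reg = 0xE94
clock 7: out=0, reg = 0x74A
clock 8: out=0, reg = 0xBA5
clock 9: out=1, reg = 0xDD2
clock 10: out=0, reg = 0xEE9
clock 11: out=1, reg = 0xF74
clock 12: out=0, reg = 0x7BA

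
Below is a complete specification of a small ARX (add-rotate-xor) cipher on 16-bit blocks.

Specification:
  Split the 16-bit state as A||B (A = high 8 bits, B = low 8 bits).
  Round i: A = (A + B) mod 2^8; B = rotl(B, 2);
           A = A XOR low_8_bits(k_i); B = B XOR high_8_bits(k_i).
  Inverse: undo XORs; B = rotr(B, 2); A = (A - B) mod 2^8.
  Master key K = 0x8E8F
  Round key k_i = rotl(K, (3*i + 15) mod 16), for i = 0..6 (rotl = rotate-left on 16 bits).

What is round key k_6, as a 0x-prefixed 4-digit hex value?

0x1D1F

K = 0x8E8F
k_0 = rotl(K, (3*0+15) mod 16) = rotl(K, 15) = 0xC747
k_1 = rotl(K, (3*1+15) mod 16) = rotl(K, 2) = 0x3A3E
k_2 = rotl(K, (3*2+15) mod 16) = rotl(K, 5) = 0xD1F1
k_3 = rotl(K, (3*3+15) mod 16) = rotl(K, 8) = 0x8F8E
k_4 = rotl(K, (3*4+15) mod 16) = rotl(K, 11) = 0x7C74
k_5 = rotl(K, (3*5+15) mod 16) = rotl(K, 14) = 0xE3A3
k_6 = rotl(K, (3*6+15) mod 16) = rotl(K, 1) = 0x1D1F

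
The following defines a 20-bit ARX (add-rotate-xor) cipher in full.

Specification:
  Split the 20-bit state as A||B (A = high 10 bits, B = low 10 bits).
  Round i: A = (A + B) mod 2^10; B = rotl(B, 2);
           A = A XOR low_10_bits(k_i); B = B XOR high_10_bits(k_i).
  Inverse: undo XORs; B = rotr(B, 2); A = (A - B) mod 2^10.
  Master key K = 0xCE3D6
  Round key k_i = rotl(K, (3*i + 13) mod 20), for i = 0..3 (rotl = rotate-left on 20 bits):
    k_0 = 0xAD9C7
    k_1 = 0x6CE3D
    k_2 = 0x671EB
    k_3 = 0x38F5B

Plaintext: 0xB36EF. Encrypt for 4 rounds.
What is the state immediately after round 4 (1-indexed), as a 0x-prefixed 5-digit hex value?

s_0 = plaintext = 0xB36EF
s_1 = Round(s_0, k_0) = 0x1ED08
s_2 = Round(s_1, k_1) = 0xEF992
s_3 = Round(s_2, k_2) = 0x2EFD5
s_4 = Round(s_3, k_3) = 0xF2FB4

0xF2FB4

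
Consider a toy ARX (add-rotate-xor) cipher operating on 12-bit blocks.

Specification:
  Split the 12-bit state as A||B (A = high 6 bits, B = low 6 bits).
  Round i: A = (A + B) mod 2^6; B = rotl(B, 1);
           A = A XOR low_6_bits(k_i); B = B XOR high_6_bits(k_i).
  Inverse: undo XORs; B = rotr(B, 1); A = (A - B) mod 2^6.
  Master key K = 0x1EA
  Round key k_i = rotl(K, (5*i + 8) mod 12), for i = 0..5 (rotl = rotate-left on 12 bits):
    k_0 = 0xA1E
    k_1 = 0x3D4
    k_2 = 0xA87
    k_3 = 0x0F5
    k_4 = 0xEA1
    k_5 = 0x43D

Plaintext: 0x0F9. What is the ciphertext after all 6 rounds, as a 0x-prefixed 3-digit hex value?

0x2E2

s_0 = plaintext = 0x0F9
s_1 = Round(s_0, k_0) = 0x89B
s_2 = Round(s_1, k_1) = 0xA79
s_3 = Round(s_2, k_2) = 0x959
s_4 = Round(s_3, k_3) = 0x2F1
s_5 = Round(s_4, k_4) = 0x759
s_6 = Round(s_5, k_5) = 0x2E2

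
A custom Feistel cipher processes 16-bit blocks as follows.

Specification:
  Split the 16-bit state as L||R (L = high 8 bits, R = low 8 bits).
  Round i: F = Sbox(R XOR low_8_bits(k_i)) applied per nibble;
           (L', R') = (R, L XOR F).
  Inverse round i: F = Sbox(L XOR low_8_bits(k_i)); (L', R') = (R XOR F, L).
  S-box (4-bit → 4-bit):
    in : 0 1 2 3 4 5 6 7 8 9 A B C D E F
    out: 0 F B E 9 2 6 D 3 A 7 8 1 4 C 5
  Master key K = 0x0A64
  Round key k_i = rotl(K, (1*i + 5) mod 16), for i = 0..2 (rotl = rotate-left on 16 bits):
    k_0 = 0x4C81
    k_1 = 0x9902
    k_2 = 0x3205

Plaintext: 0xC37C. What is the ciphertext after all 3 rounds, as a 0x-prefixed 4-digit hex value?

s_0 = plaintext = 0xC37C
s_1 = Round(s_0, k_0) = 0x7C97
s_2 = Round(s_1, k_1) = 0x97DE
s_3 = Round(s_2, k_2) = 0xDEDF

0xDEDF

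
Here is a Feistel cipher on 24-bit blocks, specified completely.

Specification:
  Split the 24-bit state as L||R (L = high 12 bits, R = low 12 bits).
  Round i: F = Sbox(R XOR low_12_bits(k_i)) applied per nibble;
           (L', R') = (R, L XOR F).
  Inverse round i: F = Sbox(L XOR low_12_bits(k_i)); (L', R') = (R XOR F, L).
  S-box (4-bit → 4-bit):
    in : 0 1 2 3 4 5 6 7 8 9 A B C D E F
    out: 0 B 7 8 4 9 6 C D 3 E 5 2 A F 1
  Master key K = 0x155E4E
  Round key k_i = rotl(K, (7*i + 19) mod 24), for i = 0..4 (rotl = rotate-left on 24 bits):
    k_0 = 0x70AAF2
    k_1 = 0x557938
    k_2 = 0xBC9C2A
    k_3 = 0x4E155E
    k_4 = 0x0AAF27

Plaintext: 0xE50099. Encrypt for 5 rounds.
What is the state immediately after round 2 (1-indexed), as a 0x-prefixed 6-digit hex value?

s_0 = plaintext = 0xE50099
s_1 = Round(s_0, k_0) = 0x099035
s_2 = Round(s_1, k_1) = 0x035393
s_3 = Round(s_2, k_2) = 0x393166
s_4 = Round(s_3, k_3) = 0x16671E
s_5 = Round(s_4, k_4) = 0x71ECE5

0x035393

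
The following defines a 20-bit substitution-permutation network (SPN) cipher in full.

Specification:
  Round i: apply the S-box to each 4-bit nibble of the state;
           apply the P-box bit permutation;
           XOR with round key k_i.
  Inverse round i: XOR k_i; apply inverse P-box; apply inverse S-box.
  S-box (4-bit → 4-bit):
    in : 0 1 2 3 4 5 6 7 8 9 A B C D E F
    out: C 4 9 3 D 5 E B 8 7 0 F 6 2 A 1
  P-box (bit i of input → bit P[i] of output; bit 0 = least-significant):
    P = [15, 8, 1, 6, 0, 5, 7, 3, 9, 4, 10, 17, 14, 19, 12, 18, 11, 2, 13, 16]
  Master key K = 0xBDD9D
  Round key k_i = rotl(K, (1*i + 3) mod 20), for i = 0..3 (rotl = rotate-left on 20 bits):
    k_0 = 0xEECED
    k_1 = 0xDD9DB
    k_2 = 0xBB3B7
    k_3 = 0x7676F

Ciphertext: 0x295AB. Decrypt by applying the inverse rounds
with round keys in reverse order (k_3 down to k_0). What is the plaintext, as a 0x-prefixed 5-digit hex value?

0xE20F2

s_0 = ciphertext = 0x295AB
s_1 = InvRound(s_0, k_3) = 0x64F12
s_2 = InvRound(s_1, k_2) = 0xBB19F
s_3 = InvRound(s_2, k_1) = 0x928A8
s_4 = InvRound(s_3, k_0) = 0xE20F2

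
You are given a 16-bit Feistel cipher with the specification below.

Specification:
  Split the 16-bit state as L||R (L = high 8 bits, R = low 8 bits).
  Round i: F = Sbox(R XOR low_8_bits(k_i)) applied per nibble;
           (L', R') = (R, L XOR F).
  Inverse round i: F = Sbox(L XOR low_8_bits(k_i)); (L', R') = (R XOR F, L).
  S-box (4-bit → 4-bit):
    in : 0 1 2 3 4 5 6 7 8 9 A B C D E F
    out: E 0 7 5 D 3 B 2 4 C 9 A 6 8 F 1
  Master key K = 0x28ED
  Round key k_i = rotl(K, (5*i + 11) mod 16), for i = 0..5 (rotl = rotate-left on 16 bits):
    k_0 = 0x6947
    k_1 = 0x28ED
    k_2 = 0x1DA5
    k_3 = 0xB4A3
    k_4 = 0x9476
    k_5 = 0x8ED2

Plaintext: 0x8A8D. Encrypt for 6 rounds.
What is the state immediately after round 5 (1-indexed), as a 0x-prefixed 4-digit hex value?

0x1534

s_0 = plaintext = 0x8A8D
s_1 = Round(s_0, k_0) = 0x8DE3
s_2 = Round(s_1, k_1) = 0xE362
s_3 = Round(s_2, k_2) = 0x6281
s_4 = Round(s_3, k_3) = 0x8115
s_5 = Round(s_4, k_4) = 0x1534
s_6 = Round(s_5, k_5) = 0x34EE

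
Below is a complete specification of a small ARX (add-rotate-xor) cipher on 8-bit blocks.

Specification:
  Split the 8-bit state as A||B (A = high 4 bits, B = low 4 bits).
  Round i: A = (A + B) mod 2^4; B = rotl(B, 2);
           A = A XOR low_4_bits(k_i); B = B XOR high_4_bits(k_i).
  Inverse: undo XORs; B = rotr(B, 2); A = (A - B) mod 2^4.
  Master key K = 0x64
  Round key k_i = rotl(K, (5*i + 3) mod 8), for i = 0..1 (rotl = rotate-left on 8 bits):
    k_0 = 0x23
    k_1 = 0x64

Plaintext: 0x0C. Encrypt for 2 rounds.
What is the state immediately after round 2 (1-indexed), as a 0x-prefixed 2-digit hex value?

0x42

s_0 = plaintext = 0x0C
s_1 = Round(s_0, k_0) = 0xF1
s_2 = Round(s_1, k_1) = 0x42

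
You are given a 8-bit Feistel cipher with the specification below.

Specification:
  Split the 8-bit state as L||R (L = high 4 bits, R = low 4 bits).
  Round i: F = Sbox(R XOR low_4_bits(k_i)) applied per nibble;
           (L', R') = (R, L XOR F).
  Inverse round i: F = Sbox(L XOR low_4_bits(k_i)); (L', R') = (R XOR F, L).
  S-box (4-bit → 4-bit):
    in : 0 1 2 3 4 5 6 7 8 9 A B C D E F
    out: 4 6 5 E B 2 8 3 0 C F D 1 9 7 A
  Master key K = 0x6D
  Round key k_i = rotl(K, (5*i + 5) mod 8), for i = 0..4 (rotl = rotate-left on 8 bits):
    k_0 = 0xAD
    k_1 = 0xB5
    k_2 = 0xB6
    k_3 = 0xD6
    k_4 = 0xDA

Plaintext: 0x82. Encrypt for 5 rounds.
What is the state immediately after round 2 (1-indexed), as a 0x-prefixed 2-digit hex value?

s_0 = plaintext = 0x82
s_1 = Round(s_0, k_0) = 0x22
s_2 = Round(s_1, k_1) = 0x21
s_3 = Round(s_2, k_2) = 0x11
s_4 = Round(s_3, k_3) = 0x12
s_5 = Round(s_4, k_4) = 0x21

0x21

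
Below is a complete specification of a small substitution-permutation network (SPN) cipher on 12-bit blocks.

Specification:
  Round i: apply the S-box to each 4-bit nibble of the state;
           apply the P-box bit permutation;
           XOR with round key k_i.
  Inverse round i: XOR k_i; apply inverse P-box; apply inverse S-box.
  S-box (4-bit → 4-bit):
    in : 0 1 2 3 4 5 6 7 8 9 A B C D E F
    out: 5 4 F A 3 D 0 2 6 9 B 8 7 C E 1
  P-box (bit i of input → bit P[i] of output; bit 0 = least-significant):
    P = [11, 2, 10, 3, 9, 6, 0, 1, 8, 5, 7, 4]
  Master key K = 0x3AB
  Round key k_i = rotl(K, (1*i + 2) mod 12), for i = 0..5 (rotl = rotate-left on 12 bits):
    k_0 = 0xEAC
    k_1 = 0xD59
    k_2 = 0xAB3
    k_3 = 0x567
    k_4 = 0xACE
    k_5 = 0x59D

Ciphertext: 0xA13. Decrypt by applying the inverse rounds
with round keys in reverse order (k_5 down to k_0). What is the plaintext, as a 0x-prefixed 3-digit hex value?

s_0 = ciphertext = 0xA13
s_1 = InvRound(s_0, k_5) = 0x092
s_2 = InvRound(s_1, k_4) = 0xB4A
s_3 = InvRound(s_2, k_3) = 0x702
s_4 = InvRound(s_3, k_2) = 0x210
s_5 = InvRound(s_4, k_1) = 0xFC5
s_6 = InvRound(s_5, k_0) = 0x48B

0x48B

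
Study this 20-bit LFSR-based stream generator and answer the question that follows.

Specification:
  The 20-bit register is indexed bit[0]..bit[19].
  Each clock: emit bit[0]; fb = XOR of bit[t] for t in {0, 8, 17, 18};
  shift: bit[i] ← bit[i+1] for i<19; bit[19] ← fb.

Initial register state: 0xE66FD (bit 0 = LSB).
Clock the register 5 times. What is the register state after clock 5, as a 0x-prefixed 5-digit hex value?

reg_0 = 0xE66FD
clock 1: out=1, reg = 0xF337E
clock 2: out=0, reg = 0xF99BF
clock 3: out=1, reg = 0x7CCDF
clock 4: out=1, reg = 0xBE66F
clock 5: out=1, reg = 0x5F337

0x5F337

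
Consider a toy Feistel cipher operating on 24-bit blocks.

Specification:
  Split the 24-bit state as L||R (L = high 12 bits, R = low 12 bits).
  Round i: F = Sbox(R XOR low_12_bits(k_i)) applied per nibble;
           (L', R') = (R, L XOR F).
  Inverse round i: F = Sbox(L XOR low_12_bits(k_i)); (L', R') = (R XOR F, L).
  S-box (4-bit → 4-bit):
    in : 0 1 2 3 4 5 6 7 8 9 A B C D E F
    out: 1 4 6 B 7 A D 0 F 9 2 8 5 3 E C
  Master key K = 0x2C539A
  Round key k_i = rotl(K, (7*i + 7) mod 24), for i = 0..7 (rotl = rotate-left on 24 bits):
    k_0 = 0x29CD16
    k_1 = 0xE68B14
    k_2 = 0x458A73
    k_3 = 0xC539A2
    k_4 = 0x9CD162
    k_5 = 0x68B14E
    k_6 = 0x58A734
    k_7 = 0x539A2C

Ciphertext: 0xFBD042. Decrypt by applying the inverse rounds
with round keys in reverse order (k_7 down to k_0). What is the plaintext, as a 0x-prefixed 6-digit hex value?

0xC90E4F

s_0 = ciphertext = 0xFBD042
s_1 = InvRound(s_0, k_7) = 0xAD6FBD
s_2 = InvRound(s_1, k_6) = 0xC5BAD6
s_3 = InvRound(s_2, k_5) = 0x99CC5B
s_4 = InvRound(s_3, k_4) = 0x39599C
s_5 = InvRound(s_4, k_3) = 0xB2C395
s_6 = InvRound(s_5, k_2) = 0x739B2C
s_7 = InvRound(s_6, k_1) = 0xE4F739
s_8 = InvRound(s_7, k_0) = 0xC90E4F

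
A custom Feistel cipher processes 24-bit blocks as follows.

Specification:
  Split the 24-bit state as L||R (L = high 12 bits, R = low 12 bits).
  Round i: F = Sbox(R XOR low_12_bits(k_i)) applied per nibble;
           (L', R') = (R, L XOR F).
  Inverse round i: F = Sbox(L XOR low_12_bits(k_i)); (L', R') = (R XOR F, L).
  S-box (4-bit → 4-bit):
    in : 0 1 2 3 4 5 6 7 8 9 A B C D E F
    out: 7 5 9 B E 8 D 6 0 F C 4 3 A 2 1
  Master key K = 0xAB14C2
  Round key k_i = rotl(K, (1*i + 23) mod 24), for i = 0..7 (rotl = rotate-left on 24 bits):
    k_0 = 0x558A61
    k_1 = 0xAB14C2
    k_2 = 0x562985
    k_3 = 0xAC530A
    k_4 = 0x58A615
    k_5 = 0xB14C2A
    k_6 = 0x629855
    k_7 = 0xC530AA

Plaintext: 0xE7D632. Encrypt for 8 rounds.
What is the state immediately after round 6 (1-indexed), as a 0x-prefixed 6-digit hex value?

0xD7030B

s_0 = plaintext = 0xE7D632
s_1 = Round(s_0, k_0) = 0x632DF6
s_2 = Round(s_1, k_1) = 0xDF698C
s_3 = Round(s_2, k_2) = 0x98CA89
s_4 = Round(s_3, k_3) = 0xA89687
s_5 = Round(s_4, k_4) = 0x687D70
s_6 = Round(s_5, k_5) = 0xD7030B
s_7 = Round(s_6, k_6) = 0x30B9F2
s_8 = Round(s_7, k_7) = 0x9F2C8B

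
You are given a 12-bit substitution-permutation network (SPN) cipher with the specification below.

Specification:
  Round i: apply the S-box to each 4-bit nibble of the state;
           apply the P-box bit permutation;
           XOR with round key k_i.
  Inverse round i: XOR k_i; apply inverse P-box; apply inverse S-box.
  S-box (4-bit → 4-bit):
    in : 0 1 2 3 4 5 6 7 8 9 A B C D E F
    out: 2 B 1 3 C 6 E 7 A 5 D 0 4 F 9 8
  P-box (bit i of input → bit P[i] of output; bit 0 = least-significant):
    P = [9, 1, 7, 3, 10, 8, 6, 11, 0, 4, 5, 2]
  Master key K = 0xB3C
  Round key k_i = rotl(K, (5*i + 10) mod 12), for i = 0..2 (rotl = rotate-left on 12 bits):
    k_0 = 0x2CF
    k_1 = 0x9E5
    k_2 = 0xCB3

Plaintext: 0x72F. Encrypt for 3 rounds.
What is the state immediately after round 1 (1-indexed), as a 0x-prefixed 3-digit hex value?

s_0 = plaintext = 0x72F
s_1 = Round(s_0, k_0) = 0x6F6
s_2 = Round(s_1, k_1) = 0x15B
s_3 = Round(s_2, k_2) = 0xDE6

0x6F6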